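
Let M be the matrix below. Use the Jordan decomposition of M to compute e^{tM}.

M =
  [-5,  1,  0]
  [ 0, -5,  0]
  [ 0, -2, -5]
e^{tM} =
  [exp(-5*t), t*exp(-5*t), 0]
  [0, exp(-5*t), 0]
  [0, -2*t*exp(-5*t), exp(-5*t)]

Strategy: write M = P · J · P⁻¹ where J is a Jordan canonical form, so e^{tM} = P · e^{tJ} · P⁻¹, and e^{tJ} can be computed block-by-block.

M has Jordan form
J =
  [-5,  1,  0]
  [ 0, -5,  0]
  [ 0,  0, -5]
(up to reordering of blocks).

Per-block formulas:
  For a 2×2 Jordan block J_2(-5): exp(t · J_2(-5)) = e^(-5t)·(I + t·N), where N is the 2×2 nilpotent shift.
  For a 1×1 block at λ = -5: exp(t · [-5]) = [e^(-5t)].

After assembling e^{tJ} and conjugating by P, we get:

e^{tM} =
  [exp(-5*t), t*exp(-5*t), 0]
  [0, exp(-5*t), 0]
  [0, -2*t*exp(-5*t), exp(-5*t)]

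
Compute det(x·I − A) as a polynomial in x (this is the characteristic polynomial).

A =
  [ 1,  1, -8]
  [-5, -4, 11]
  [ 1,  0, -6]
x^3 + 9*x^2 + 27*x + 27

Expanding det(x·I − A) (e.g. by cofactor expansion or by noting that A is similar to its Jordan form J, which has the same characteristic polynomial as A) gives
  χ_A(x) = x^3 + 9*x^2 + 27*x + 27
which factors as (x + 3)^3. The eigenvalues (with algebraic multiplicities) are λ = -3 with multiplicity 3.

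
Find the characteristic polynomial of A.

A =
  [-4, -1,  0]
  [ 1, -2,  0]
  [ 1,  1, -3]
x^3 + 9*x^2 + 27*x + 27

Expanding det(x·I − A) (e.g. by cofactor expansion or by noting that A is similar to its Jordan form J, which has the same characteristic polynomial as A) gives
  χ_A(x) = x^3 + 9*x^2 + 27*x + 27
which factors as (x + 3)^3. The eigenvalues (with algebraic multiplicities) are λ = -3 with multiplicity 3.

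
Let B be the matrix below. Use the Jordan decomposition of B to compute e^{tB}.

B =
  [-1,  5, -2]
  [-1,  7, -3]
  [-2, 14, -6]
e^{tB} =
  [1 - t, t^2 + 5*t, -t^2/2 - 2*t]
  [-t, t^2 + 7*t + 1, -t^2/2 - 3*t]
  [-2*t, 2*t^2 + 14*t, -t^2 - 6*t + 1]

Strategy: write B = P · J · P⁻¹ where J is a Jordan canonical form, so e^{tB} = P · e^{tJ} · P⁻¹, and e^{tJ} can be computed block-by-block.

B has Jordan form
J =
  [0, 1, 0]
  [0, 0, 1]
  [0, 0, 0]
(up to reordering of blocks).

Per-block formulas:
  For a 3×3 Jordan block J_3(0): exp(t · J_3(0)) = e^(0t)·(I + t·N + (t^2/2)·N^2), where N is the 3×3 nilpotent shift.

After assembling e^{tJ} and conjugating by P, we get:

e^{tB} =
  [1 - t, t^2 + 5*t, -t^2/2 - 2*t]
  [-t, t^2 + 7*t + 1, -t^2/2 - 3*t]
  [-2*t, 2*t^2 + 14*t, -t^2 - 6*t + 1]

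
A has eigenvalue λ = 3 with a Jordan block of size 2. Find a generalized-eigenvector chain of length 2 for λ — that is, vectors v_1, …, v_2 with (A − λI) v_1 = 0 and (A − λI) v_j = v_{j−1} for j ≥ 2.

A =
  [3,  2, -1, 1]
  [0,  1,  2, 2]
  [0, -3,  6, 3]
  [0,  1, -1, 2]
A Jordan chain for λ = 3 of length 2:
v_1 = (2, -2, -3, 1)ᵀ
v_2 = (0, 1, 0, 0)ᵀ

Let N = A − (3)·I. We want v_2 with N^2 v_2 = 0 but N^1 v_2 ≠ 0; then v_{j-1} := N · v_j for j = 2, …, 2.

Pick v_2 = (0, 1, 0, 0)ᵀ.
Then v_1 = N · v_2 = (2, -2, -3, 1)ᵀ.

Sanity check: (A − (3)·I) v_1 = (0, 0, 0, 0)ᵀ = 0. ✓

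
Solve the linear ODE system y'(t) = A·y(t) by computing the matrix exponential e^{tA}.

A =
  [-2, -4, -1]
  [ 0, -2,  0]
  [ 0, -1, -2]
e^{tA} =
  [exp(-2*t), t^2*exp(-2*t)/2 - 4*t*exp(-2*t), -t*exp(-2*t)]
  [0, exp(-2*t), 0]
  [0, -t*exp(-2*t), exp(-2*t)]

Strategy: write A = P · J · P⁻¹ where J is a Jordan canonical form, so e^{tA} = P · e^{tJ} · P⁻¹, and e^{tJ} can be computed block-by-block.

A has Jordan form
J =
  [-2,  1,  0]
  [ 0, -2,  1]
  [ 0,  0, -2]
(up to reordering of blocks).

Per-block formulas:
  For a 3×3 Jordan block J_3(-2): exp(t · J_3(-2)) = e^(-2t)·(I + t·N + (t^2/2)·N^2), where N is the 3×3 nilpotent shift.

After assembling e^{tJ} and conjugating by P, we get:

e^{tA} =
  [exp(-2*t), t^2*exp(-2*t)/2 - 4*t*exp(-2*t), -t*exp(-2*t)]
  [0, exp(-2*t), 0]
  [0, -t*exp(-2*t), exp(-2*t)]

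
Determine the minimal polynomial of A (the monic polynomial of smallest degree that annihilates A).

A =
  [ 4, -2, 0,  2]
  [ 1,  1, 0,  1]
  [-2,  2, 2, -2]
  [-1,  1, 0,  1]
x^2 - 4*x + 4

The characteristic polynomial is χ_A(x) = (x - 2)^4, so the eigenvalues are known. The minimal polynomial is
  m_A(x) = Π_λ (x − λ)^{k_λ}
where k_λ is the size of the *largest* Jordan block for λ (equivalently, the smallest k with (A − λI)^k v = 0 for every generalised eigenvector v of λ).

  λ = 2: largest Jordan block has size 2, contributing (x − 2)^2

So m_A(x) = (x - 2)^2 = x^2 - 4*x + 4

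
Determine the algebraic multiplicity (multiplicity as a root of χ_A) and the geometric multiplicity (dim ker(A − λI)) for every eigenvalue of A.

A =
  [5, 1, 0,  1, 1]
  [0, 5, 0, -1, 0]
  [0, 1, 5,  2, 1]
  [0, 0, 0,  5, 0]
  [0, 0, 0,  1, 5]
λ = 5: alg = 5, geom = 3

Step 1 — factor the characteristic polynomial to read off the algebraic multiplicities:
  χ_A(x) = (x - 5)^5

Step 2 — compute geometric multiplicities via the rank-nullity identity g(λ) = n − rank(A − λI):
  rank(A − (5)·I) = 2, so dim ker(A − (5)·I) = n − 2 = 3

Summary:
  λ = 5: algebraic multiplicity = 5, geometric multiplicity = 3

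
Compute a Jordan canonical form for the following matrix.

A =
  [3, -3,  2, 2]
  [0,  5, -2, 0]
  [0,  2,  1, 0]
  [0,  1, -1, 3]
J_2(3) ⊕ J_2(3)

The characteristic polynomial is
  det(x·I − A) = x^4 - 12*x^3 + 54*x^2 - 108*x + 81 = (x - 3)^4

Eigenvalues and multiplicities (the geometric multiplicity of λ is n − rank(A − λI), which equals the number of Jordan blocks for λ):
  λ = 3: algebraic multiplicity = 4, geometric multiplicity = 2

Determining the block sizes for each eigenvalue:
  λ = 3: with am = 4 and gm = 2, the partition is not yet determined (e.g. several partitions of 4 into 2 parts exist). Let N = A − (3)·I. Computing rank(N^1) = 2, rank(N^2) = 0; the number of blocks of size ≥ j is rank(N^{j−1}) − rank(N^j), giving [2, 2]. So we have 2 block(s) of size 2 → block sizes [2, 2]

Assembling the blocks gives a Jordan form
J =
  [3, 1, 0, 0]
  [0, 3, 0, 0]
  [0, 0, 3, 1]
  [0, 0, 0, 3]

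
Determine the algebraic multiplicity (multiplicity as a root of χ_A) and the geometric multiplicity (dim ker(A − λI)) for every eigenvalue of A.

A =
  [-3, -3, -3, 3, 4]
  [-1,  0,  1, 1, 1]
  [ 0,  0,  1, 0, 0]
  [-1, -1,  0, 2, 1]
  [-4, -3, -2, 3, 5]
λ = 1: alg = 5, geom = 2

Step 1 — factor the characteristic polynomial to read off the algebraic multiplicities:
  χ_A(x) = (x - 1)^5

Step 2 — compute geometric multiplicities via the rank-nullity identity g(λ) = n − rank(A − λI):
  rank(A − (1)·I) = 3, so dim ker(A − (1)·I) = n − 3 = 2

Summary:
  λ = 1: algebraic multiplicity = 5, geometric multiplicity = 2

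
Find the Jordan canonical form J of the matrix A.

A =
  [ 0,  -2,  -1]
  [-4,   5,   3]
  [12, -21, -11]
J_3(-2)

The characteristic polynomial is
  det(x·I − A) = x^3 + 6*x^2 + 12*x + 8 = (x + 2)^3

Eigenvalues and multiplicities (the geometric multiplicity of λ is n − rank(A − λI), which equals the number of Jordan blocks for λ):
  λ = -2: algebraic multiplicity = 3, geometric multiplicity = 1

Determining the block sizes for each eigenvalue:
  λ = -2: one block (gm = 1), so the single block has size am = 3 → block sizes [3]

Assembling the blocks gives a Jordan form
J =
  [-2,  1,  0]
  [ 0, -2,  1]
  [ 0,  0, -2]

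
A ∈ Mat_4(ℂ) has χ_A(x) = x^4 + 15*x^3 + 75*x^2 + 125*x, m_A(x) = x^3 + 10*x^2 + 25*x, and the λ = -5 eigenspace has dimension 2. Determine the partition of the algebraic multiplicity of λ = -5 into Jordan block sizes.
Block sizes for λ = -5: [2, 1]

Step 1 — from the characteristic polynomial, algebraic multiplicity of λ = -5 is 3. From dim ker(A − (-5)·I) = 2, there are exactly 2 Jordan blocks for λ = -5.
Step 2 — from the minimal polynomial, the factor (x + 5)^2 tells us the largest block for λ = -5 has size 2.
Step 3 — with total size 3, 2 blocks, and largest block 2, the block sizes (in nonincreasing order) are [2, 1].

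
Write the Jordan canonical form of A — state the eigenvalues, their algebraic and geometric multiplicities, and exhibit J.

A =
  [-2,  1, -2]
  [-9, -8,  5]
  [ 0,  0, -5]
J_3(-5)

The characteristic polynomial is
  det(x·I − A) = x^3 + 15*x^2 + 75*x + 125 = (x + 5)^3

Eigenvalues and multiplicities (the geometric multiplicity of λ is n − rank(A − λI), which equals the number of Jordan blocks for λ):
  λ = -5: algebraic multiplicity = 3, geometric multiplicity = 1

Determining the block sizes for each eigenvalue:
  λ = -5: one block (gm = 1), so the single block has size am = 3 → block sizes [3]

Assembling the blocks gives a Jordan form
J =
  [-5,  1,  0]
  [ 0, -5,  1]
  [ 0,  0, -5]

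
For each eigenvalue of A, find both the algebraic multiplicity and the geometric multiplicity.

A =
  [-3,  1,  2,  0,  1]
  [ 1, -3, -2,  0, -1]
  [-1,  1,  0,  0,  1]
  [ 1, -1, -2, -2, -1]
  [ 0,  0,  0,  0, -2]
λ = -2: alg = 5, geom = 4

Step 1 — factor the characteristic polynomial to read off the algebraic multiplicities:
  χ_A(x) = (x + 2)^5

Step 2 — compute geometric multiplicities via the rank-nullity identity g(λ) = n − rank(A − λI):
  rank(A − (-2)·I) = 1, so dim ker(A − (-2)·I) = n − 1 = 4

Summary:
  λ = -2: algebraic multiplicity = 5, geometric multiplicity = 4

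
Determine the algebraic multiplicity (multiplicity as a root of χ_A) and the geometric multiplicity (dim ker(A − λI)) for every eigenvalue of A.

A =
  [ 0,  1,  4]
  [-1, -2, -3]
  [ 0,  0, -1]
λ = -1: alg = 3, geom = 1

Step 1 — factor the characteristic polynomial to read off the algebraic multiplicities:
  χ_A(x) = (x + 1)^3

Step 2 — compute geometric multiplicities via the rank-nullity identity g(λ) = n − rank(A − λI):
  rank(A − (-1)·I) = 2, so dim ker(A − (-1)·I) = n − 2 = 1

Summary:
  λ = -1: algebraic multiplicity = 3, geometric multiplicity = 1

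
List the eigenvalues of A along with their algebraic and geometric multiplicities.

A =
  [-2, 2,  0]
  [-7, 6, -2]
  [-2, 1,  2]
λ = 2: alg = 3, geom = 1

Step 1 — factor the characteristic polynomial to read off the algebraic multiplicities:
  χ_A(x) = (x - 2)^3

Step 2 — compute geometric multiplicities via the rank-nullity identity g(λ) = n − rank(A − λI):
  rank(A − (2)·I) = 2, so dim ker(A − (2)·I) = n − 2 = 1

Summary:
  λ = 2: algebraic multiplicity = 3, geometric multiplicity = 1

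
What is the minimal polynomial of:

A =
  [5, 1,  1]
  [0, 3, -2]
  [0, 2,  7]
x^2 - 10*x + 25

The characteristic polynomial is χ_A(x) = (x - 5)^3, so the eigenvalues are known. The minimal polynomial is
  m_A(x) = Π_λ (x − λ)^{k_λ}
where k_λ is the size of the *largest* Jordan block for λ (equivalently, the smallest k with (A − λI)^k v = 0 for every generalised eigenvector v of λ).

  λ = 5: largest Jordan block has size 2, contributing (x − 5)^2

So m_A(x) = (x - 5)^2 = x^2 - 10*x + 25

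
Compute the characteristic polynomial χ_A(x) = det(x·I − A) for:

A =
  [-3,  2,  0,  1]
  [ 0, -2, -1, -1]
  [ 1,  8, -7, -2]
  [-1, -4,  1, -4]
x^4 + 16*x^3 + 96*x^2 + 256*x + 256

Expanding det(x·I − A) (e.g. by cofactor expansion or by noting that A is similar to its Jordan form J, which has the same characteristic polynomial as A) gives
  χ_A(x) = x^4 + 16*x^3 + 96*x^2 + 256*x + 256
which factors as (x + 4)^4. The eigenvalues (with algebraic multiplicities) are λ = -4 with multiplicity 4.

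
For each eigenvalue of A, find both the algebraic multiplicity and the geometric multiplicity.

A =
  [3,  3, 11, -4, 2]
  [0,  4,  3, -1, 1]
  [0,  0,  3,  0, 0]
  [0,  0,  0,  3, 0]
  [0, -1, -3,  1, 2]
λ = 3: alg = 5, geom = 3

Step 1 — factor the characteristic polynomial to read off the algebraic multiplicities:
  χ_A(x) = (x - 3)^5

Step 2 — compute geometric multiplicities via the rank-nullity identity g(λ) = n − rank(A − λI):
  rank(A − (3)·I) = 2, so dim ker(A − (3)·I) = n − 2 = 3

Summary:
  λ = 3: algebraic multiplicity = 5, geometric multiplicity = 3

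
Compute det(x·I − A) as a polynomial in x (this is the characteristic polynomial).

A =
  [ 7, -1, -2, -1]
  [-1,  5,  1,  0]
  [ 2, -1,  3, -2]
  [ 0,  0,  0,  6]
x^4 - 21*x^3 + 165*x^2 - 575*x + 750

Expanding det(x·I − A) (e.g. by cofactor expansion or by noting that A is similar to its Jordan form J, which has the same characteristic polynomial as A) gives
  χ_A(x) = x^4 - 21*x^3 + 165*x^2 - 575*x + 750
which factors as (x - 6)*(x - 5)^3. The eigenvalues (with algebraic multiplicities) are λ = 5 with multiplicity 3, λ = 6 with multiplicity 1.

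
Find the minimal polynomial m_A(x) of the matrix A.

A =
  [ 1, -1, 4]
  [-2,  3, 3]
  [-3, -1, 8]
x^3 - 12*x^2 + 48*x - 64

The characteristic polynomial is χ_A(x) = (x - 4)^3, so the eigenvalues are known. The minimal polynomial is
  m_A(x) = Π_λ (x − λ)^{k_λ}
where k_λ is the size of the *largest* Jordan block for λ (equivalently, the smallest k with (A − λI)^k v = 0 for every generalised eigenvector v of λ).

  λ = 4: largest Jordan block has size 3, contributing (x − 4)^3

So m_A(x) = (x - 4)^3 = x^3 - 12*x^2 + 48*x - 64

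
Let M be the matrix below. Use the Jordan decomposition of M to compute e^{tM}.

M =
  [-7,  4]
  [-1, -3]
e^{tM} =
  [-2*t*exp(-5*t) + exp(-5*t), 4*t*exp(-5*t)]
  [-t*exp(-5*t), 2*t*exp(-5*t) + exp(-5*t)]

Strategy: write M = P · J · P⁻¹ where J is a Jordan canonical form, so e^{tM} = P · e^{tJ} · P⁻¹, and e^{tJ} can be computed block-by-block.

M has Jordan form
J =
  [-5,  1]
  [ 0, -5]
(up to reordering of blocks).

Per-block formulas:
  For a 2×2 Jordan block J_2(-5): exp(t · J_2(-5)) = e^(-5t)·(I + t·N), where N is the 2×2 nilpotent shift.

After assembling e^{tJ} and conjugating by P, we get:

e^{tM} =
  [-2*t*exp(-5*t) + exp(-5*t), 4*t*exp(-5*t)]
  [-t*exp(-5*t), 2*t*exp(-5*t) + exp(-5*t)]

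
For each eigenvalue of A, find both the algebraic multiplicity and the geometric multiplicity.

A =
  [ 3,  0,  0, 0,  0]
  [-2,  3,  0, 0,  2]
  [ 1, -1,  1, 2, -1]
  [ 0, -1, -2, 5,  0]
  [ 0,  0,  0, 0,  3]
λ = 3: alg = 5, geom = 3

Step 1 — factor the characteristic polynomial to read off the algebraic multiplicities:
  χ_A(x) = (x - 3)^5

Step 2 — compute geometric multiplicities via the rank-nullity identity g(λ) = n − rank(A − λI):
  rank(A − (3)·I) = 2, so dim ker(A − (3)·I) = n − 2 = 3

Summary:
  λ = 3: algebraic multiplicity = 5, geometric multiplicity = 3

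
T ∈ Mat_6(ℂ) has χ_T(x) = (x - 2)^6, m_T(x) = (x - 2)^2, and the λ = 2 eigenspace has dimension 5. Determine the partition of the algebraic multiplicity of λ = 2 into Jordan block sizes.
Block sizes for λ = 2: [2, 1, 1, 1, 1]

Step 1 — from the characteristic polynomial, algebraic multiplicity of λ = 2 is 6. From dim ker(T − (2)·I) = 5, there are exactly 5 Jordan blocks for λ = 2.
Step 2 — from the minimal polynomial, the factor (x − 2)^2 tells us the largest block for λ = 2 has size 2.
Step 3 — with total size 6, 5 blocks, and largest block 2, the block sizes (in nonincreasing order) are [2, 1, 1, 1, 1].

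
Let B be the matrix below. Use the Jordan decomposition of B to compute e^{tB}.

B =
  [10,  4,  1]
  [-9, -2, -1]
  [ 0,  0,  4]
e^{tB} =
  [6*t*exp(4*t) + exp(4*t), 4*t*exp(4*t), t^2*exp(4*t) + t*exp(4*t)]
  [-9*t*exp(4*t), -6*t*exp(4*t) + exp(4*t), -3*t^2*exp(4*t)/2 - t*exp(4*t)]
  [0, 0, exp(4*t)]

Strategy: write B = P · J · P⁻¹ where J is a Jordan canonical form, so e^{tB} = P · e^{tJ} · P⁻¹, and e^{tJ} can be computed block-by-block.

B has Jordan form
J =
  [4, 1, 0]
  [0, 4, 1]
  [0, 0, 4]
(up to reordering of blocks).

Per-block formulas:
  For a 3×3 Jordan block J_3(4): exp(t · J_3(4)) = e^(4t)·(I + t·N + (t^2/2)·N^2), where N is the 3×3 nilpotent shift.

After assembling e^{tJ} and conjugating by P, we get:

e^{tB} =
  [6*t*exp(4*t) + exp(4*t), 4*t*exp(4*t), t^2*exp(4*t) + t*exp(4*t)]
  [-9*t*exp(4*t), -6*t*exp(4*t) + exp(4*t), -3*t^2*exp(4*t)/2 - t*exp(4*t)]
  [0, 0, exp(4*t)]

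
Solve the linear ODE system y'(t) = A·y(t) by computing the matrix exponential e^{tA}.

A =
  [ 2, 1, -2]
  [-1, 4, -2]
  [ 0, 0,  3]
e^{tA} =
  [-t*exp(3*t) + exp(3*t), t*exp(3*t), -2*t*exp(3*t)]
  [-t*exp(3*t), t*exp(3*t) + exp(3*t), -2*t*exp(3*t)]
  [0, 0, exp(3*t)]

Strategy: write A = P · J · P⁻¹ where J is a Jordan canonical form, so e^{tA} = P · e^{tJ} · P⁻¹, and e^{tJ} can be computed block-by-block.

A has Jordan form
J =
  [3, 1, 0]
  [0, 3, 0]
  [0, 0, 3]
(up to reordering of blocks).

Per-block formulas:
  For a 1×1 block at λ = 3: exp(t · [3]) = [e^(3t)].
  For a 2×2 Jordan block J_2(3): exp(t · J_2(3)) = e^(3t)·(I + t·N), where N is the 2×2 nilpotent shift.

After assembling e^{tJ} and conjugating by P, we get:

e^{tA} =
  [-t*exp(3*t) + exp(3*t), t*exp(3*t), -2*t*exp(3*t)]
  [-t*exp(3*t), t*exp(3*t) + exp(3*t), -2*t*exp(3*t)]
  [0, 0, exp(3*t)]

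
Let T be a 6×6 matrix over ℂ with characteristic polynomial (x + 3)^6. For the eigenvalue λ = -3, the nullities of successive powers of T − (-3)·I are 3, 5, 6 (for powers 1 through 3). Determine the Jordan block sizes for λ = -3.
Block sizes for λ = -3: [3, 2, 1]

From the dimensions of kernels of powers, the number of Jordan blocks of size at least j is d_j − d_{j−1} where d_j = dim ker(N^j) (with d_0 = 0). Computing the differences gives [3, 2, 1].
The number of blocks of size exactly k is (#blocks of size ≥ k) − (#blocks of size ≥ k + 1), so the partition is: 1 block(s) of size 1, 1 block(s) of size 2, 1 block(s) of size 3.
In nonincreasing order the block sizes are [3, 2, 1].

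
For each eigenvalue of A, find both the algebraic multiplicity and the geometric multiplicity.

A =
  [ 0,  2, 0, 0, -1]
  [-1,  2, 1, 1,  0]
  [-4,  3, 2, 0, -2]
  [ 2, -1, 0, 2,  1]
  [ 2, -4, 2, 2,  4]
λ = 2: alg = 5, geom = 2

Step 1 — factor the characteristic polynomial to read off the algebraic multiplicities:
  χ_A(x) = (x - 2)^5

Step 2 — compute geometric multiplicities via the rank-nullity identity g(λ) = n − rank(A − λI):
  rank(A − (2)·I) = 3, so dim ker(A − (2)·I) = n − 3 = 2

Summary:
  λ = 2: algebraic multiplicity = 5, geometric multiplicity = 2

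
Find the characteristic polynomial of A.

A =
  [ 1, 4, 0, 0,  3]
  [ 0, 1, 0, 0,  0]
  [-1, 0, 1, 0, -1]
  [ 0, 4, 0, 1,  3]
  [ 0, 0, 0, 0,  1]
x^5 - 5*x^4 + 10*x^3 - 10*x^2 + 5*x - 1

Expanding det(x·I − A) (e.g. by cofactor expansion or by noting that A is similar to its Jordan form J, which has the same characteristic polynomial as A) gives
  χ_A(x) = x^5 - 5*x^4 + 10*x^3 - 10*x^2 + 5*x - 1
which factors as (x - 1)^5. The eigenvalues (with algebraic multiplicities) are λ = 1 with multiplicity 5.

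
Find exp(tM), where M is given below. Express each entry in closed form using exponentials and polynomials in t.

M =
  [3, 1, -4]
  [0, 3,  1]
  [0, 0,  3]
e^{tM} =
  [exp(3*t), t*exp(3*t), t^2*exp(3*t)/2 - 4*t*exp(3*t)]
  [0, exp(3*t), t*exp(3*t)]
  [0, 0, exp(3*t)]

Strategy: write M = P · J · P⁻¹ where J is a Jordan canonical form, so e^{tM} = P · e^{tJ} · P⁻¹, and e^{tJ} can be computed block-by-block.

M has Jordan form
J =
  [3, 1, 0]
  [0, 3, 1]
  [0, 0, 3]
(up to reordering of blocks).

Per-block formulas:
  For a 3×3 Jordan block J_3(3): exp(t · J_3(3)) = e^(3t)·(I + t·N + (t^2/2)·N^2), where N is the 3×3 nilpotent shift.

After assembling e^{tJ} and conjugating by P, we get:

e^{tM} =
  [exp(3*t), t*exp(3*t), t^2*exp(3*t)/2 - 4*t*exp(3*t)]
  [0, exp(3*t), t*exp(3*t)]
  [0, 0, exp(3*t)]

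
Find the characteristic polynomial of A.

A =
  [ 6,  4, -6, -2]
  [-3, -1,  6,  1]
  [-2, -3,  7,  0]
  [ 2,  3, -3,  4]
x^4 - 16*x^3 + 96*x^2 - 256*x + 256

Expanding det(x·I − A) (e.g. by cofactor expansion or by noting that A is similar to its Jordan form J, which has the same characteristic polynomial as A) gives
  χ_A(x) = x^4 - 16*x^3 + 96*x^2 - 256*x + 256
which factors as (x - 4)^4. The eigenvalues (with algebraic multiplicities) are λ = 4 with multiplicity 4.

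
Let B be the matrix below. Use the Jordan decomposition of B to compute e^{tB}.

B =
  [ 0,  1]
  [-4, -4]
e^{tB} =
  [2*t*exp(-2*t) + exp(-2*t), t*exp(-2*t)]
  [-4*t*exp(-2*t), -2*t*exp(-2*t) + exp(-2*t)]

Strategy: write B = P · J · P⁻¹ where J is a Jordan canonical form, so e^{tB} = P · e^{tJ} · P⁻¹, and e^{tJ} can be computed block-by-block.

B has Jordan form
J =
  [-2,  1]
  [ 0, -2]
(up to reordering of blocks).

Per-block formulas:
  For a 2×2 Jordan block J_2(-2): exp(t · J_2(-2)) = e^(-2t)·(I + t·N), where N is the 2×2 nilpotent shift.

After assembling e^{tJ} and conjugating by P, we get:

e^{tB} =
  [2*t*exp(-2*t) + exp(-2*t), t*exp(-2*t)]
  [-4*t*exp(-2*t), -2*t*exp(-2*t) + exp(-2*t)]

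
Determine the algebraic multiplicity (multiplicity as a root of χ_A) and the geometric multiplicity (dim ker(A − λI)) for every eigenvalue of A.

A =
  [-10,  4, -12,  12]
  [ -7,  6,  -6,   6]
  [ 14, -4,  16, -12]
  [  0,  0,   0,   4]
λ = 4: alg = 4, geom = 3

Step 1 — factor the characteristic polynomial to read off the algebraic multiplicities:
  χ_A(x) = (x - 4)^4

Step 2 — compute geometric multiplicities via the rank-nullity identity g(λ) = n − rank(A − λI):
  rank(A − (4)·I) = 1, so dim ker(A − (4)·I) = n − 1 = 3

Summary:
  λ = 4: algebraic multiplicity = 4, geometric multiplicity = 3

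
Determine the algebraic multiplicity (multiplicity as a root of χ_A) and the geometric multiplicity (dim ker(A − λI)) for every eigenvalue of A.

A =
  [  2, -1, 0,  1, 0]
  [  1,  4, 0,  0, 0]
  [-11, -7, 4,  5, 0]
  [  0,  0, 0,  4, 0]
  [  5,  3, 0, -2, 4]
λ = 3: alg = 2, geom = 1; λ = 4: alg = 3, geom = 2

Step 1 — factor the characteristic polynomial to read off the algebraic multiplicities:
  χ_A(x) = (x - 4)^3*(x - 3)^2

Step 2 — compute geometric multiplicities via the rank-nullity identity g(λ) = n − rank(A − λI):
  rank(A − (3)·I) = 4, so dim ker(A − (3)·I) = n − 4 = 1
  rank(A − (4)·I) = 3, so dim ker(A − (4)·I) = n − 3 = 2

Summary:
  λ = 3: algebraic multiplicity = 2, geometric multiplicity = 1
  λ = 4: algebraic multiplicity = 3, geometric multiplicity = 2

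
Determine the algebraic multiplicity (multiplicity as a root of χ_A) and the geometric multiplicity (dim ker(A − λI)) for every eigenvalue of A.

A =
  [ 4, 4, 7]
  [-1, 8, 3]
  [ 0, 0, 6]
λ = 6: alg = 3, geom = 1

Step 1 — factor the characteristic polynomial to read off the algebraic multiplicities:
  χ_A(x) = (x - 6)^3

Step 2 — compute geometric multiplicities via the rank-nullity identity g(λ) = n − rank(A − λI):
  rank(A − (6)·I) = 2, so dim ker(A − (6)·I) = n − 2 = 1

Summary:
  λ = 6: algebraic multiplicity = 3, geometric multiplicity = 1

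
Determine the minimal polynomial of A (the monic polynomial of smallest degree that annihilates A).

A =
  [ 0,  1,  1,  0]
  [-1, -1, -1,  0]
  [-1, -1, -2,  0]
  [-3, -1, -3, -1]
x^3 + 3*x^2 + 3*x + 1

The characteristic polynomial is χ_A(x) = (x + 1)^4, so the eigenvalues are known. The minimal polynomial is
  m_A(x) = Π_λ (x − λ)^{k_λ}
where k_λ is the size of the *largest* Jordan block for λ (equivalently, the smallest k with (A − λI)^k v = 0 for every generalised eigenvector v of λ).

  λ = -1: largest Jordan block has size 3, contributing (x + 1)^3

So m_A(x) = (x + 1)^3 = x^3 + 3*x^2 + 3*x + 1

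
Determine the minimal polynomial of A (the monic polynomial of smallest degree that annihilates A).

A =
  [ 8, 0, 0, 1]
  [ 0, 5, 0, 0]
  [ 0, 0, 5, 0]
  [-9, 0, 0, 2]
x^2 - 10*x + 25

The characteristic polynomial is χ_A(x) = (x - 5)^4, so the eigenvalues are known. The minimal polynomial is
  m_A(x) = Π_λ (x − λ)^{k_λ}
where k_λ is the size of the *largest* Jordan block for λ (equivalently, the smallest k with (A − λI)^k v = 0 for every generalised eigenvector v of λ).

  λ = 5: largest Jordan block has size 2, contributing (x − 5)^2

So m_A(x) = (x - 5)^2 = x^2 - 10*x + 25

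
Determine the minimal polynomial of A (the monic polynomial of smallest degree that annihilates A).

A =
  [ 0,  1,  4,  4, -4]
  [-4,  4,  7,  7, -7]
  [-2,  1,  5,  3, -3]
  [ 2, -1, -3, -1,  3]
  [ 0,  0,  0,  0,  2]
x^3 - 6*x^2 + 12*x - 8

The characteristic polynomial is χ_A(x) = (x - 2)^5, so the eigenvalues are known. The minimal polynomial is
  m_A(x) = Π_λ (x − λ)^{k_λ}
where k_λ is the size of the *largest* Jordan block for λ (equivalently, the smallest k with (A − λI)^k v = 0 for every generalised eigenvector v of λ).

  λ = 2: largest Jordan block has size 3, contributing (x − 2)^3

So m_A(x) = (x - 2)^3 = x^3 - 6*x^2 + 12*x - 8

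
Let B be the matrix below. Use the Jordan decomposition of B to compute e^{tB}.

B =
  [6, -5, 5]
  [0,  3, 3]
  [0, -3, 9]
e^{tB} =
  [exp(6*t), -5*t*exp(6*t), 5*t*exp(6*t)]
  [0, -3*t*exp(6*t) + exp(6*t), 3*t*exp(6*t)]
  [0, -3*t*exp(6*t), 3*t*exp(6*t) + exp(6*t)]

Strategy: write B = P · J · P⁻¹ where J is a Jordan canonical form, so e^{tB} = P · e^{tJ} · P⁻¹, and e^{tJ} can be computed block-by-block.

B has Jordan form
J =
  [6, 1, 0]
  [0, 6, 0]
  [0, 0, 6]
(up to reordering of blocks).

Per-block formulas:
  For a 1×1 block at λ = 6: exp(t · [6]) = [e^(6t)].
  For a 2×2 Jordan block J_2(6): exp(t · J_2(6)) = e^(6t)·(I + t·N), where N is the 2×2 nilpotent shift.

After assembling e^{tJ} and conjugating by P, we get:

e^{tB} =
  [exp(6*t), -5*t*exp(6*t), 5*t*exp(6*t)]
  [0, -3*t*exp(6*t) + exp(6*t), 3*t*exp(6*t)]
  [0, -3*t*exp(6*t), 3*t*exp(6*t) + exp(6*t)]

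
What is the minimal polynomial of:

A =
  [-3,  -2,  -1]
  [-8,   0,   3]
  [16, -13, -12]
x^3 + 15*x^2 + 75*x + 125

The characteristic polynomial is χ_A(x) = (x + 5)^3, so the eigenvalues are known. The minimal polynomial is
  m_A(x) = Π_λ (x − λ)^{k_λ}
where k_λ is the size of the *largest* Jordan block for λ (equivalently, the smallest k with (A − λI)^k v = 0 for every generalised eigenvector v of λ).

  λ = -5: largest Jordan block has size 3, contributing (x + 5)^3

So m_A(x) = (x + 5)^3 = x^3 + 15*x^2 + 75*x + 125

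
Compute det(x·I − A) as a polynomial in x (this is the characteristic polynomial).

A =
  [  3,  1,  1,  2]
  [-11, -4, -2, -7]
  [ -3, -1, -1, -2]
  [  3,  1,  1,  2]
x^4

Expanding det(x·I − A) (e.g. by cofactor expansion or by noting that A is similar to its Jordan form J, which has the same characteristic polynomial as A) gives
  χ_A(x) = x^4
which factors as x^4. The eigenvalues (with algebraic multiplicities) are λ = 0 with multiplicity 4.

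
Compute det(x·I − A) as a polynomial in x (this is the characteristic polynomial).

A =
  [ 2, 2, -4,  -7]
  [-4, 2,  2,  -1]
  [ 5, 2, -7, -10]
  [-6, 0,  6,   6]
x^4 - 3*x^3

Expanding det(x·I − A) (e.g. by cofactor expansion or by noting that A is similar to its Jordan form J, which has the same characteristic polynomial as A) gives
  χ_A(x) = x^4 - 3*x^3
which factors as x^3*(x - 3). The eigenvalues (with algebraic multiplicities) are λ = 0 with multiplicity 3, λ = 3 with multiplicity 1.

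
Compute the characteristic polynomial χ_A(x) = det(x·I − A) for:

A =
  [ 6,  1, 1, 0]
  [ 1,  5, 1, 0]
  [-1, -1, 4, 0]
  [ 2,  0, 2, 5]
x^4 - 20*x^3 + 150*x^2 - 500*x + 625

Expanding det(x·I − A) (e.g. by cofactor expansion or by noting that A is similar to its Jordan form J, which has the same characteristic polynomial as A) gives
  χ_A(x) = x^4 - 20*x^3 + 150*x^2 - 500*x + 625
which factors as (x - 5)^4. The eigenvalues (with algebraic multiplicities) are λ = 5 with multiplicity 4.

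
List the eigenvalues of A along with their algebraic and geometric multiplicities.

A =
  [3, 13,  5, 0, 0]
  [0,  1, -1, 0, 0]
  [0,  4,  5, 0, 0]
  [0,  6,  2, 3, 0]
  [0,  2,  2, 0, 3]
λ = 3: alg = 5, geom = 3

Step 1 — factor the characteristic polynomial to read off the algebraic multiplicities:
  χ_A(x) = (x - 3)^5

Step 2 — compute geometric multiplicities via the rank-nullity identity g(λ) = n − rank(A − λI):
  rank(A − (3)·I) = 2, so dim ker(A − (3)·I) = n − 2 = 3

Summary:
  λ = 3: algebraic multiplicity = 5, geometric multiplicity = 3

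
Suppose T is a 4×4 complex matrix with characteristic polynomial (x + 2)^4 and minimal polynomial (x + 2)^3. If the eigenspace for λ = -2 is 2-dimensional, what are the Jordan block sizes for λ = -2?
Block sizes for λ = -2: [3, 1]

Step 1 — from the characteristic polynomial, algebraic multiplicity of λ = -2 is 4. From dim ker(T − (-2)·I) = 2, there are exactly 2 Jordan blocks for λ = -2.
Step 2 — from the minimal polynomial, the factor (x + 2)^3 tells us the largest block for λ = -2 has size 3.
Step 3 — with total size 4, 2 blocks, and largest block 3, the block sizes (in nonincreasing order) are [3, 1].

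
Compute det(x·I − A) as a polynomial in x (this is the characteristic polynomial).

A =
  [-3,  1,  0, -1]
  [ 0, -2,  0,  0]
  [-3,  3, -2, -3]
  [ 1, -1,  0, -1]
x^4 + 8*x^3 + 24*x^2 + 32*x + 16

Expanding det(x·I − A) (e.g. by cofactor expansion or by noting that A is similar to its Jordan form J, which has the same characteristic polynomial as A) gives
  χ_A(x) = x^4 + 8*x^3 + 24*x^2 + 32*x + 16
which factors as (x + 2)^4. The eigenvalues (with algebraic multiplicities) are λ = -2 with multiplicity 4.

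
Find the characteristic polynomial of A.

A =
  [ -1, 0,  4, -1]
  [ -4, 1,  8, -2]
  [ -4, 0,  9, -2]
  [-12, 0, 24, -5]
x^4 - 4*x^3 + 6*x^2 - 4*x + 1

Expanding det(x·I − A) (e.g. by cofactor expansion or by noting that A is similar to its Jordan form J, which has the same characteristic polynomial as A) gives
  χ_A(x) = x^4 - 4*x^3 + 6*x^2 - 4*x + 1
which factors as (x - 1)^4. The eigenvalues (with algebraic multiplicities) are λ = 1 with multiplicity 4.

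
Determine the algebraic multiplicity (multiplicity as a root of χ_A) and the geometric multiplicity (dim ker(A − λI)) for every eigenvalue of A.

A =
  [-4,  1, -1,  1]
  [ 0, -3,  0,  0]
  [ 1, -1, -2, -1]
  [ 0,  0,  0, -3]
λ = -3: alg = 4, geom = 3

Step 1 — factor the characteristic polynomial to read off the algebraic multiplicities:
  χ_A(x) = (x + 3)^4

Step 2 — compute geometric multiplicities via the rank-nullity identity g(λ) = n − rank(A − λI):
  rank(A − (-3)·I) = 1, so dim ker(A − (-3)·I) = n − 1 = 3

Summary:
  λ = -3: algebraic multiplicity = 4, geometric multiplicity = 3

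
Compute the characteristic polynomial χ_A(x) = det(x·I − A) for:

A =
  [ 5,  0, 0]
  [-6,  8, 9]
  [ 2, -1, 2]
x^3 - 15*x^2 + 75*x - 125

Expanding det(x·I − A) (e.g. by cofactor expansion or by noting that A is similar to its Jordan form J, which has the same characteristic polynomial as A) gives
  χ_A(x) = x^3 - 15*x^2 + 75*x - 125
which factors as (x - 5)^3. The eigenvalues (with algebraic multiplicities) are λ = 5 with multiplicity 3.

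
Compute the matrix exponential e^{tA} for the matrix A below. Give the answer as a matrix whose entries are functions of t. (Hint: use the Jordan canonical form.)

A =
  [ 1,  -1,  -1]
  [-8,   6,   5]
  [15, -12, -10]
e^{tA} =
  [-3*t^2*exp(-t)/2 + 2*t*exp(-t) + exp(-t), 3*t^2*exp(-t)/2 - t*exp(-t), t^2*exp(-t) - t*exp(-t)]
  [3*t^2*exp(-t)/2 - 8*t*exp(-t), -3*t^2*exp(-t)/2 + 7*t*exp(-t) + exp(-t), -t^2*exp(-t) + 5*t*exp(-t)]
  [-9*t^2*exp(-t)/2 + 15*t*exp(-t), 9*t^2*exp(-t)/2 - 12*t*exp(-t), 3*t^2*exp(-t) - 9*t*exp(-t) + exp(-t)]

Strategy: write A = P · J · P⁻¹ where J is a Jordan canonical form, so e^{tA} = P · e^{tJ} · P⁻¹, and e^{tJ} can be computed block-by-block.

A has Jordan form
J =
  [-1,  1,  0]
  [ 0, -1,  1]
  [ 0,  0, -1]
(up to reordering of blocks).

Per-block formulas:
  For a 3×3 Jordan block J_3(-1): exp(t · J_3(-1)) = e^(-1t)·(I + t·N + (t^2/2)·N^2), where N is the 3×3 nilpotent shift.

After assembling e^{tJ} and conjugating by P, we get:

e^{tA} =
  [-3*t^2*exp(-t)/2 + 2*t*exp(-t) + exp(-t), 3*t^2*exp(-t)/2 - t*exp(-t), t^2*exp(-t) - t*exp(-t)]
  [3*t^2*exp(-t)/2 - 8*t*exp(-t), -3*t^2*exp(-t)/2 + 7*t*exp(-t) + exp(-t), -t^2*exp(-t) + 5*t*exp(-t)]
  [-9*t^2*exp(-t)/2 + 15*t*exp(-t), 9*t^2*exp(-t)/2 - 12*t*exp(-t), 3*t^2*exp(-t) - 9*t*exp(-t) + exp(-t)]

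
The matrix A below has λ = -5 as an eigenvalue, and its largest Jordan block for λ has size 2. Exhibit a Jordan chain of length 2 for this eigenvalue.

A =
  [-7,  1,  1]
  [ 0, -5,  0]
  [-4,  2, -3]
A Jordan chain for λ = -5 of length 2:
v_1 = (-2, 0, -4)ᵀ
v_2 = (1, 0, 0)ᵀ

Let N = A − (-5)·I. We want v_2 with N^2 v_2 = 0 but N^1 v_2 ≠ 0; then v_{j-1} := N · v_j for j = 2, …, 2.

Pick v_2 = (1, 0, 0)ᵀ.
Then v_1 = N · v_2 = (-2, 0, -4)ᵀ.

Sanity check: (A − (-5)·I) v_1 = (0, 0, 0)ᵀ = 0. ✓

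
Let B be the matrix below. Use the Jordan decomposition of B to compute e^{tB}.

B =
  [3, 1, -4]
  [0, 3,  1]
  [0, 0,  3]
e^{tB} =
  [exp(3*t), t*exp(3*t), t^2*exp(3*t)/2 - 4*t*exp(3*t)]
  [0, exp(3*t), t*exp(3*t)]
  [0, 0, exp(3*t)]

Strategy: write B = P · J · P⁻¹ where J is a Jordan canonical form, so e^{tB} = P · e^{tJ} · P⁻¹, and e^{tJ} can be computed block-by-block.

B has Jordan form
J =
  [3, 1, 0]
  [0, 3, 1]
  [0, 0, 3]
(up to reordering of blocks).

Per-block formulas:
  For a 3×3 Jordan block J_3(3): exp(t · J_3(3)) = e^(3t)·(I + t·N + (t^2/2)·N^2), where N is the 3×3 nilpotent shift.

After assembling e^{tJ} and conjugating by P, we get:

e^{tB} =
  [exp(3*t), t*exp(3*t), t^2*exp(3*t)/2 - 4*t*exp(3*t)]
  [0, exp(3*t), t*exp(3*t)]
  [0, 0, exp(3*t)]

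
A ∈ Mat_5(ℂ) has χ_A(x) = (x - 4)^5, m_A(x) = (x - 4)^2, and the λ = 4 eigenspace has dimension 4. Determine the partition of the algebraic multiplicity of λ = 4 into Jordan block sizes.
Block sizes for λ = 4: [2, 1, 1, 1]

Step 1 — from the characteristic polynomial, algebraic multiplicity of λ = 4 is 5. From dim ker(A − (4)·I) = 4, there are exactly 4 Jordan blocks for λ = 4.
Step 2 — from the minimal polynomial, the factor (x − 4)^2 tells us the largest block for λ = 4 has size 2.
Step 3 — with total size 5, 4 blocks, and largest block 2, the block sizes (in nonincreasing order) are [2, 1, 1, 1].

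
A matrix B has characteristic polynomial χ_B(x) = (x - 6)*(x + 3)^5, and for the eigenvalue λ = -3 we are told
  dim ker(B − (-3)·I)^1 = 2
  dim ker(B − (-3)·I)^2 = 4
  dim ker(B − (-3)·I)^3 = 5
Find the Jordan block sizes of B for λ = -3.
Block sizes for λ = -3: [3, 2]

From the dimensions of kernels of powers, the number of Jordan blocks of size at least j is d_j − d_{j−1} where d_j = dim ker(N^j) (with d_0 = 0). Computing the differences gives [2, 2, 1].
The number of blocks of size exactly k is (#blocks of size ≥ k) − (#blocks of size ≥ k + 1), so the partition is: 1 block(s) of size 2, 1 block(s) of size 3.
In nonincreasing order the block sizes are [3, 2].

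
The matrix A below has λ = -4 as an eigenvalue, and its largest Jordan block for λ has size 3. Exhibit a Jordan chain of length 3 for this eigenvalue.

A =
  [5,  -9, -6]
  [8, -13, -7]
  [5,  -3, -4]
A Jordan chain for λ = -4 of length 3:
v_1 = (-21, -35, 21)ᵀ
v_2 = (9, 8, 5)ᵀ
v_3 = (1, 0, 0)ᵀ

Let N = A − (-4)·I. We want v_3 with N^3 v_3 = 0 but N^2 v_3 ≠ 0; then v_{j-1} := N · v_j for j = 3, …, 2.

Pick v_3 = (1, 0, 0)ᵀ.
Then v_2 = N · v_3 = (9, 8, 5)ᵀ.
Then v_1 = N · v_2 = (-21, -35, 21)ᵀ.

Sanity check: (A − (-4)·I) v_1 = (0, 0, 0)ᵀ = 0. ✓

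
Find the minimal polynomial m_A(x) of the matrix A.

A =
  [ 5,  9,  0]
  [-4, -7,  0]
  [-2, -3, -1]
x^2 + 2*x + 1

The characteristic polynomial is χ_A(x) = (x + 1)^3, so the eigenvalues are known. The minimal polynomial is
  m_A(x) = Π_λ (x − λ)^{k_λ}
where k_λ is the size of the *largest* Jordan block for λ (equivalently, the smallest k with (A − λI)^k v = 0 for every generalised eigenvector v of λ).

  λ = -1: largest Jordan block has size 2, contributing (x + 1)^2

So m_A(x) = (x + 1)^2 = x^2 + 2*x + 1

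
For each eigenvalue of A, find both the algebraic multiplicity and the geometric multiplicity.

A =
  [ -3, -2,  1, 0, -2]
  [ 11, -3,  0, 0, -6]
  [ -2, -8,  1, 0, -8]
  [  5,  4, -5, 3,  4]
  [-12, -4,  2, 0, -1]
λ = -3: alg = 3, geom = 1; λ = 3: alg = 2, geom = 2

Step 1 — factor the characteristic polynomial to read off the algebraic multiplicities:
  χ_A(x) = (x - 3)^2*(x + 3)^3

Step 2 — compute geometric multiplicities via the rank-nullity identity g(λ) = n − rank(A − λI):
  rank(A − (-3)·I) = 4, so dim ker(A − (-3)·I) = n − 4 = 1
  rank(A − (3)·I) = 3, so dim ker(A − (3)·I) = n − 3 = 2

Summary:
  λ = -3: algebraic multiplicity = 3, geometric multiplicity = 1
  λ = 3: algebraic multiplicity = 2, geometric multiplicity = 2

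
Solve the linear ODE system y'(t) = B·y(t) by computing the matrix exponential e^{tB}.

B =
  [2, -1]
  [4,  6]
e^{tB} =
  [-2*t*exp(4*t) + exp(4*t), -t*exp(4*t)]
  [4*t*exp(4*t), 2*t*exp(4*t) + exp(4*t)]

Strategy: write B = P · J · P⁻¹ where J is a Jordan canonical form, so e^{tB} = P · e^{tJ} · P⁻¹, and e^{tJ} can be computed block-by-block.

B has Jordan form
J =
  [4, 1]
  [0, 4]
(up to reordering of blocks).

Per-block formulas:
  For a 2×2 Jordan block J_2(4): exp(t · J_2(4)) = e^(4t)·(I + t·N), where N is the 2×2 nilpotent shift.

After assembling e^{tJ} and conjugating by P, we get:

e^{tB} =
  [-2*t*exp(4*t) + exp(4*t), -t*exp(4*t)]
  [4*t*exp(4*t), 2*t*exp(4*t) + exp(4*t)]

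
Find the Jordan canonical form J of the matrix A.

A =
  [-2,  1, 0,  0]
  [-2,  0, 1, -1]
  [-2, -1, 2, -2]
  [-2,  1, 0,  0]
J_3(0) ⊕ J_1(0)

The characteristic polynomial is
  det(x·I − A) = x^4

Eigenvalues and multiplicities (the geometric multiplicity of λ is n − rank(A − λI), which equals the number of Jordan blocks for λ):
  λ = 0: algebraic multiplicity = 4, geometric multiplicity = 2

Determining the block sizes for each eigenvalue:
  λ = 0: with am = 4 and gm = 2, the partition is not yet determined (e.g. several partitions of 4 into 2 parts exist). Let N = A − (0)·I. Computing rank(N^1) = 2, rank(N^2) = 1, rank(N^3) = 0; the number of blocks of size ≥ j is rank(N^{j−1}) − rank(N^j), giving [2, 1, 1]. So we have 1 block(s) of size 3, 1 block(s) of size 1 → block sizes [3, 1]

Assembling the blocks gives a Jordan form
J =
  [0, 1, 0, 0]
  [0, 0, 1, 0]
  [0, 0, 0, 0]
  [0, 0, 0, 0]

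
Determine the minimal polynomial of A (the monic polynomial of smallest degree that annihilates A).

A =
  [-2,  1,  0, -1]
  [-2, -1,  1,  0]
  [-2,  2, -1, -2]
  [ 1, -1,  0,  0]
x^3 + 3*x^2 + 3*x + 1

The characteristic polynomial is χ_A(x) = (x + 1)^4, so the eigenvalues are known. The minimal polynomial is
  m_A(x) = Π_λ (x − λ)^{k_λ}
where k_λ is the size of the *largest* Jordan block for λ (equivalently, the smallest k with (A − λI)^k v = 0 for every generalised eigenvector v of λ).

  λ = -1: largest Jordan block has size 3, contributing (x + 1)^3

So m_A(x) = (x + 1)^3 = x^3 + 3*x^2 + 3*x + 1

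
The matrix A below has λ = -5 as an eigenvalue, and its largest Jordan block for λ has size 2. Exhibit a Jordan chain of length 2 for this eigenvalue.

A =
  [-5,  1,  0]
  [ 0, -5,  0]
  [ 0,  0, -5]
A Jordan chain for λ = -5 of length 2:
v_1 = (1, 0, 0)ᵀ
v_2 = (0, 1, 0)ᵀ

Let N = A − (-5)·I. We want v_2 with N^2 v_2 = 0 but N^1 v_2 ≠ 0; then v_{j-1} := N · v_j for j = 2, …, 2.

Pick v_2 = (0, 1, 0)ᵀ.
Then v_1 = N · v_2 = (1, 0, 0)ᵀ.

Sanity check: (A − (-5)·I) v_1 = (0, 0, 0)ᵀ = 0. ✓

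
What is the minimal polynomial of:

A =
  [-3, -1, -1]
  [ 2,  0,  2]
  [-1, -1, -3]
x^2 + 4*x + 4

The characteristic polynomial is χ_A(x) = (x + 2)^3, so the eigenvalues are known. The minimal polynomial is
  m_A(x) = Π_λ (x − λ)^{k_λ}
where k_λ is the size of the *largest* Jordan block for λ (equivalently, the smallest k with (A − λI)^k v = 0 for every generalised eigenvector v of λ).

  λ = -2: largest Jordan block has size 2, contributing (x + 2)^2

So m_A(x) = (x + 2)^2 = x^2 + 4*x + 4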